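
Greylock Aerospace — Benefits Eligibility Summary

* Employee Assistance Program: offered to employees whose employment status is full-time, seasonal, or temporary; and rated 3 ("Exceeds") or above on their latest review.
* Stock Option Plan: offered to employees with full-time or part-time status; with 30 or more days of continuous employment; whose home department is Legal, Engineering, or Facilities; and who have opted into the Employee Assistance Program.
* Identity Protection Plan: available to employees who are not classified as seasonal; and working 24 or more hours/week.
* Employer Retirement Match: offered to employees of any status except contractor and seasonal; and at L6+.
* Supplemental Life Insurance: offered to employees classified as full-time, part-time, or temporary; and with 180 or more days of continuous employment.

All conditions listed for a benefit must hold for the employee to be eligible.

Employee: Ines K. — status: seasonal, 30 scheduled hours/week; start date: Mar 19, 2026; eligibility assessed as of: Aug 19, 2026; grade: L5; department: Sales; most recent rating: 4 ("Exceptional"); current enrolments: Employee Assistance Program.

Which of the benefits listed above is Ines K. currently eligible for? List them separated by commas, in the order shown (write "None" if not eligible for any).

Service from Mar 19, 2026 to Aug 19, 2026: 153 days.
Employee Assistance Program — status seasonal ✓; rating 4 ≥ 3 ✓ → eligible.
Stock Option Plan — status seasonal ✗ (requires full-time or part-time) → not eligible.
Identity Protection Plan — status seasonal ✗ (excluded) → not eligible.
Employer Retirement Match — status seasonal ✗ (excluded) → not eligible.
Supplemental Life Insurance — status seasonal ✗ (requires full-time, part-time, or temporary) → not eligible.

Employee Assistance Program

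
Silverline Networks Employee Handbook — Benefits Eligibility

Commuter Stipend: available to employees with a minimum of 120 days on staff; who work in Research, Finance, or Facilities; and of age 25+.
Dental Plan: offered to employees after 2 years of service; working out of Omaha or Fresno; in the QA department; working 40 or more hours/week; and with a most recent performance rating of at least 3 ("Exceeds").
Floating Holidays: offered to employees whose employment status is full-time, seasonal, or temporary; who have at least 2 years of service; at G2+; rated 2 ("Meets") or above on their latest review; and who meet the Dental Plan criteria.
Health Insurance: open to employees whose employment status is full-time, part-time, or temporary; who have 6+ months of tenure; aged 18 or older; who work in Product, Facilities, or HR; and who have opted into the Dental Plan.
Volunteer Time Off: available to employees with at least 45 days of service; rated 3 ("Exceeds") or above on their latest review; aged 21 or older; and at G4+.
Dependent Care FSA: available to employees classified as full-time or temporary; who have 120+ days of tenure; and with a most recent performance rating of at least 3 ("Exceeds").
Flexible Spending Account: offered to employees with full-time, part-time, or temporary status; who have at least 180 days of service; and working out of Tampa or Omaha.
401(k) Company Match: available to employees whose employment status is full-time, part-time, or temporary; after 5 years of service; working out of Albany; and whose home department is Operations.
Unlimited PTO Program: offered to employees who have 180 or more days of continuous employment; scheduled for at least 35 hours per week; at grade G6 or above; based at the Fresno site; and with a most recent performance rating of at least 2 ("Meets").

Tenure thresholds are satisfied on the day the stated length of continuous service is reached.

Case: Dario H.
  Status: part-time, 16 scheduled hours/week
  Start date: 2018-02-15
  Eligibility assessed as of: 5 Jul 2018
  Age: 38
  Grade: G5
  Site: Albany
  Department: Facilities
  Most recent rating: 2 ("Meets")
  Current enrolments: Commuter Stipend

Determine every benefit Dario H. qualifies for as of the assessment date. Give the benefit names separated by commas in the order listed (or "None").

Service from 2018-02-15 to 5 Jul 2018: 140 days.
Commuter Stipend — service 140 days ≥ 120 days ✓; dept Facilities ✓; age 38 ≥ 25 ✓ → eligible.
Dental Plan — service 140 days < 2 years (≈730 days) ✗ → not eligible.
Floating Holidays — status part-time ✗ (requires full-time, seasonal, or temporary) → not eligible.
Health Insurance — status part-time ✓; service 140 days < 6 months (≈180 days) ✗ → not eligible.
Volunteer Time Off — service 140 days ≥ 45 days ✓; rating 2 < 3 ✗ → not eligible.
Dependent Care FSA — status part-time ✗ (requires full-time or temporary) → not eligible.
Flexible Spending Account — status part-time ✓; service 140 days < 180 days ✗ → not eligible.
401(k) Company Match — status part-time ✓; service 140 days < 5 years (≈1825 days) ✗ → not eligible.
Unlimited PTO Program — service 140 days < 180 days ✗ → not eligible.

Commuter Stipend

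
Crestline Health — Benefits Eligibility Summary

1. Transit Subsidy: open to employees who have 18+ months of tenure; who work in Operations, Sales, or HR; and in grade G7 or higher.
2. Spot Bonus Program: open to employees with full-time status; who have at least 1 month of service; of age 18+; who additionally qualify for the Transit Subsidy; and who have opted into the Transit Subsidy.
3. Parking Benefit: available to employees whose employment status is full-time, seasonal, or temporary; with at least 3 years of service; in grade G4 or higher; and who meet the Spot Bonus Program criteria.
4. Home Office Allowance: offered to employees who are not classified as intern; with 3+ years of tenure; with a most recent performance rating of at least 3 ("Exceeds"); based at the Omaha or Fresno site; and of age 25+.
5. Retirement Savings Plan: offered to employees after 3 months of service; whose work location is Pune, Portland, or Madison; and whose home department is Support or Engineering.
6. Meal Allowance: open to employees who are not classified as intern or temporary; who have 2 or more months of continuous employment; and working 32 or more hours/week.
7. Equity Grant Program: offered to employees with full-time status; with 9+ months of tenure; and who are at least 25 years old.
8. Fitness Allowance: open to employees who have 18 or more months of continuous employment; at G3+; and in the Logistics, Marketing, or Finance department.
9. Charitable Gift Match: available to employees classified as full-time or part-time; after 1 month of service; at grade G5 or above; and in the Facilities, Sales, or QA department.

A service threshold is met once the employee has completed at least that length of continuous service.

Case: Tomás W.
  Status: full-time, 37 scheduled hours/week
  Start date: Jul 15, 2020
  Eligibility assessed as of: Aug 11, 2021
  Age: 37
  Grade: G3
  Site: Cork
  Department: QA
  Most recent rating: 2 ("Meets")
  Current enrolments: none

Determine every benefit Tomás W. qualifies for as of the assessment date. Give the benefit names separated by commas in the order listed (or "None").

Service from Jul 15, 2020 to Aug 11, 2021: 392 days.
Transit Subsidy — service 392 days < 18 months (≈540 days) ✗ → not eligible.
Spot Bonus Program — status full-time ✓; service 392 days ≥ 1 month (≈30 days) ✓; age 37 ≥ 18 ✓; not eligible for Transit Subsidy ✗ → not eligible.
Parking Benefit — status full-time ✓; service 392 days < 3 years (≈1095 days) ✗ → not eligible.
Home Office Allowance — status full-time ✓ (not excluded); service 392 days < 3 years (≈1095 days) ✗ → not eligible.
Retirement Savings Plan — service 392 days ≥ 3 months (≈90 days) ✓; site Cork ✗ (not Pune, Portland, or Madison) → not eligible.
Meal Allowance — status full-time ✓ (not excluded); service 392 days ≥ 2 months (≈60 days) ✓; 37 hrs/wk ≥ 32 ✓ → eligible.
Equity Grant Program — status full-time ✓; service 392 days ≥ 9 months (≈270 days) ✓; age 37 ≥ 25 ✓ → eligible.
Fitness Allowance — service 392 days < 18 months (≈540 days) ✗ → not eligible.
Charitable Gift Match — status full-time ✓; service 392 days ≥ 1 month (≈30 days) ✓; grade G3 < G5 ✗ → not eligible.

Meal Allowance, Equity Grant Program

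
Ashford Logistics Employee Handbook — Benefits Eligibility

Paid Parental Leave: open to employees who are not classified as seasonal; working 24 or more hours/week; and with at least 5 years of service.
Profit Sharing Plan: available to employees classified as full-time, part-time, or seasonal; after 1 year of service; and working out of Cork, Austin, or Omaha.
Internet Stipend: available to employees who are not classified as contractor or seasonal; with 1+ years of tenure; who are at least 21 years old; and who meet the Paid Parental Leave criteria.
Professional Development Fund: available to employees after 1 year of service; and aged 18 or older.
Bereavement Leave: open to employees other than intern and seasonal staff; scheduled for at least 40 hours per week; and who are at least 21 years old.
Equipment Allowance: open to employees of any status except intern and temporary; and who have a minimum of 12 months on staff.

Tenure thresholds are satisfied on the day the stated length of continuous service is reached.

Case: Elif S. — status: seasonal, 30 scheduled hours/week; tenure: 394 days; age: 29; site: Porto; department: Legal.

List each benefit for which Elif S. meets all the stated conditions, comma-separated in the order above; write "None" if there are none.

Professional Development Fund, Equipment Allowance

Paid Parental Leave — status seasonal ✗ (excluded) → not eligible.
Profit Sharing Plan — status seasonal ✓; service 394 days ≥ 1 year (≈365 days) ✓; site Porto ✗ (not Cork, Austin, or Omaha) → not eligible.
Internet Stipend — status seasonal ✗ (excluded) → not eligible.
Professional Development Fund — service 394 days ≥ 1 year (≈365 days) ✓; age 29 ≥ 18 ✓ → eligible.
Bereavement Leave — status seasonal ✗ (excluded) → not eligible.
Equipment Allowance — status seasonal ✓ (not excluded); service 394 days ≥ 12 months (≈360 days) ✓ → eligible.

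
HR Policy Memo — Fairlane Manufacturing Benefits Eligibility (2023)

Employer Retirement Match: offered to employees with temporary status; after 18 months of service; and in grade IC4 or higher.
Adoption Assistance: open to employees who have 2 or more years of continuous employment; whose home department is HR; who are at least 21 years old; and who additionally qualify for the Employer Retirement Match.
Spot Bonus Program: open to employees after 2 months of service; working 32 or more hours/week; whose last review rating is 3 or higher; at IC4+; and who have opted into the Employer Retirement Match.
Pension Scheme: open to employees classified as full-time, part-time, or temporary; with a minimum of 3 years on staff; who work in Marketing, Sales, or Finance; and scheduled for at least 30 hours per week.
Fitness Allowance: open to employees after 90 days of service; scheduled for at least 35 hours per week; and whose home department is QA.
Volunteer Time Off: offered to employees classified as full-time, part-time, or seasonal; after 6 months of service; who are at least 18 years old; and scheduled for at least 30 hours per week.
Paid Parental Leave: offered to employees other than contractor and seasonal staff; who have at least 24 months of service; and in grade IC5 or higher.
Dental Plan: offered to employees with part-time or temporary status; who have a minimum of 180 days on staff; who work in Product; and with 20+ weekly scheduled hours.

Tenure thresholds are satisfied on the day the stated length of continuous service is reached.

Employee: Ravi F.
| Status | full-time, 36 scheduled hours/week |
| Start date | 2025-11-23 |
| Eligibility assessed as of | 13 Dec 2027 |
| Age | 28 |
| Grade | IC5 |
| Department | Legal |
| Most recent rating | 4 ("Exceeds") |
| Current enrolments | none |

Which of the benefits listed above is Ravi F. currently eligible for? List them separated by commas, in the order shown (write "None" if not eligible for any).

Service from 2025-11-23 to 13 Dec 2027: 750 days.
Employer Retirement Match — status full-time ✗ (requires temporary) → not eligible.
Adoption Assistance — service 750 days ≥ 2 years (≈730 days) ✓; dept Legal ✗ → not eligible.
Spot Bonus Program — service 750 days ≥ 2 months (≈60 days) ✓; 36 hrs/wk ≥ 32 ✓; rating 4 ≥ 3 ✓; grade IC5 ≥ IC4 ✓; not enrolled in Employer Retirement Match ✗ → not eligible.
Pension Scheme — status full-time ✓; service 750 days < 3 years (≈1095 days) ✗ → not eligible.
Fitness Allowance — service 750 days ≥ 90 days ✓; 36 hrs/wk ≥ 35 ✓; dept Legal ✗ → not eligible.
Volunteer Time Off — status full-time ✓; service 750 days ≥ 6 months (≈180 days) ✓; age 28 ≥ 18 ✓; 36 hrs/wk ≥ 30 ✓ → eligible.
Paid Parental Leave — status full-time ✓ (not excluded); service 750 days ≥ 24 months (≈720 days) ✓; grade IC5 ≥ IC5 ✓ → eligible.
Dental Plan — status full-time ✗ (requires part-time or temporary) → not eligible.

Volunteer Time Off, Paid Parental Leave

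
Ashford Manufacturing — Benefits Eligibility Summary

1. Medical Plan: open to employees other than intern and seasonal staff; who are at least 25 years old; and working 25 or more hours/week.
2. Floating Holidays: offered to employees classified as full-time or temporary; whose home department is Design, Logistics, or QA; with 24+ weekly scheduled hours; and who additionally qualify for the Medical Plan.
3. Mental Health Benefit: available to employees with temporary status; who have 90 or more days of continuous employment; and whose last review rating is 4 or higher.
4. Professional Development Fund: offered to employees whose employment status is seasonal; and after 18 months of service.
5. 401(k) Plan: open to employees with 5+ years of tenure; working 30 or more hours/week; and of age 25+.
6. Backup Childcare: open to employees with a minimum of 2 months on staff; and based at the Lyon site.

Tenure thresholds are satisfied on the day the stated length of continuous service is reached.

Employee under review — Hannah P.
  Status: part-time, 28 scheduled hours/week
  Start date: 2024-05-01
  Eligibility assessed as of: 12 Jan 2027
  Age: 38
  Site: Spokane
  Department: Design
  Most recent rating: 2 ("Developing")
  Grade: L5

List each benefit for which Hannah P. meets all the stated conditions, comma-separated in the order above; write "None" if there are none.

Service from 2024-05-01 to 12 Jan 2027: 986 days.
Medical Plan — status part-time ✓ (not excluded); age 38 ≥ 25 ✓; 28 hrs/wk ≥ 25 ✓ → eligible.
Floating Holidays — status part-time ✗ (requires full-time or temporary) → not eligible.
Mental Health Benefit — status part-time ✗ (requires temporary) → not eligible.
Professional Development Fund — status part-time ✗ (requires seasonal) → not eligible.
401(k) Plan — service 986 days < 5 years (≈1825 days) ✗ → not eligible.
Backup Childcare — service 986 days ≥ 2 months (≈60 days) ✓; site Spokane ✗ (not Lyon) → not eligible.

Medical Plan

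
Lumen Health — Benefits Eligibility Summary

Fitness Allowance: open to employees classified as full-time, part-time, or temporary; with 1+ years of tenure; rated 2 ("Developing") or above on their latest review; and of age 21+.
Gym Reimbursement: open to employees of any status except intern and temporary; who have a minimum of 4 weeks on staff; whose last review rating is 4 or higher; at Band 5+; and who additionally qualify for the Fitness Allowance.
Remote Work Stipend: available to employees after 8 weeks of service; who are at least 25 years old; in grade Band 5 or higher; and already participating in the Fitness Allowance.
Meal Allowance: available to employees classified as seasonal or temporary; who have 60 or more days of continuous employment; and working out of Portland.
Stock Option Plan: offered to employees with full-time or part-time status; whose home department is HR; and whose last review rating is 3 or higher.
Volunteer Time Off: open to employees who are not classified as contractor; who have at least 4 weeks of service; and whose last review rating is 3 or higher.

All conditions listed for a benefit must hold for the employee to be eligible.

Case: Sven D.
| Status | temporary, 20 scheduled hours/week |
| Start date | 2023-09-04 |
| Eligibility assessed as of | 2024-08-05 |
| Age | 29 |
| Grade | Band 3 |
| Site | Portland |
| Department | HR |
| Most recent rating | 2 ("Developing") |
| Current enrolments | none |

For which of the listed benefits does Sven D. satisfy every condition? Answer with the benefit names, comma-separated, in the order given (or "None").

Meal Allowance

Service from 2023-09-04 to 2024-08-05: 336 days.
Fitness Allowance — status temporary ✓; service 336 days < 1 year (≈365 days) ✗ → not eligible.
Gym Reimbursement — status temporary ✗ (excluded) → not eligible.
Remote Work Stipend — service 336 days ≥ 8 weeks (≈56 days) ✓; age 29 ≥ 25 ✓; grade Band 3 < Band 5 ✗ → not eligible.
Meal Allowance — status temporary ✓; service 336 days ≥ 60 days ✓; site Portland ✓ → eligible.
Stock Option Plan — status temporary ✗ (requires full-time or part-time) → not eligible.
Volunteer Time Off — status temporary ✓ (not excluded); service 336 days ≥ 4 weeks (≈28 days) ✓; rating 2 < 3 ✗ → not eligible.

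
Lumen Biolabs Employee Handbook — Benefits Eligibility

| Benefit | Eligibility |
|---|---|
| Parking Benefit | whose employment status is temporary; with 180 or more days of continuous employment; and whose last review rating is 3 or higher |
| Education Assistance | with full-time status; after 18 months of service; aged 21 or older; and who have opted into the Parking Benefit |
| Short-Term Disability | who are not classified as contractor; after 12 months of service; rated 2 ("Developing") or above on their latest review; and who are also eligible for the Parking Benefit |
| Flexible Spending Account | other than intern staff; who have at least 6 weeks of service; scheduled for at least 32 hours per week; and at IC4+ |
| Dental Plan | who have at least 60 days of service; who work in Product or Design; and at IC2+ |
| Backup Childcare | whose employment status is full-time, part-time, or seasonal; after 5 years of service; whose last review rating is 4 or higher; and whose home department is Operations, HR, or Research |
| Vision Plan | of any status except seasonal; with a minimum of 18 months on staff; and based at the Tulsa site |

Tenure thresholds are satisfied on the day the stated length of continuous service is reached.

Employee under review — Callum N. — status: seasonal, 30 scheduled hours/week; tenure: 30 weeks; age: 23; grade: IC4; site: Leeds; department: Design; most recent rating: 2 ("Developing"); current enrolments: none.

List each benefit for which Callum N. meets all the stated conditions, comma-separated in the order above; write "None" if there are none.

Dental Plan

Parking Benefit — status seasonal ✗ (requires temporary) → not eligible.
Education Assistance — status seasonal ✗ (requires full-time) → not eligible.
Short-Term Disability — status seasonal ✓ (not excluded); service 30 weeks < 12 months (≈360 days) ✗ → not eligible.
Flexible Spending Account — status seasonal ✓ (not excluded); service 30 weeks ≥ 6 weeks ✓; 30 hrs/wk < 32 ✗ → not eligible.
Dental Plan — service 30 weeks ≥ 60 days ✓; dept Design ✓; grade IC4 ≥ IC2 ✓ → eligible.
Backup Childcare — status seasonal ✓; service 30 weeks < 5 years (≈1825 days) ✗ → not eligible.
Vision Plan — status seasonal ✗ (excluded) → not eligible.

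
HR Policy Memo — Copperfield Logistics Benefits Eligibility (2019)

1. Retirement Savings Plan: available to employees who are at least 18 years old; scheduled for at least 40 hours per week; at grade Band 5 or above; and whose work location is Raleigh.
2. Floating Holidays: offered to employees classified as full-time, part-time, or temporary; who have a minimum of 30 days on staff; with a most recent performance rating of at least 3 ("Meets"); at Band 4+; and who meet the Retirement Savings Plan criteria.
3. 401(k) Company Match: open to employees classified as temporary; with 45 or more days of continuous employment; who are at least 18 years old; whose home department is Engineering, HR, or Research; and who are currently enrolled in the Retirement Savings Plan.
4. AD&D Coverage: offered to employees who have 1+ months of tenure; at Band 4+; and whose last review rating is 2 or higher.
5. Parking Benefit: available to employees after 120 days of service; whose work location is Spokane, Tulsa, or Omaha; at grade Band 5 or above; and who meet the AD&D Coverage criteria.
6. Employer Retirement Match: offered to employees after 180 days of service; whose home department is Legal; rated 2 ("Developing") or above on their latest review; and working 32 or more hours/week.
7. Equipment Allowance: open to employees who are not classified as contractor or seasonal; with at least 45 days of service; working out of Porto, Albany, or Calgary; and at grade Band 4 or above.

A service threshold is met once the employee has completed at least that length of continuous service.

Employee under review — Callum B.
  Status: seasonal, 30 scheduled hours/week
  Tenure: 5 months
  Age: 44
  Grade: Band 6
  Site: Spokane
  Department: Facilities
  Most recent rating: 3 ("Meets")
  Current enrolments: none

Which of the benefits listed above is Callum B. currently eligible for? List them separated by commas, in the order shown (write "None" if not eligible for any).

Retirement Savings Plan — age 44 ≥ 18 ✓; 30 hrs/wk < 40 ✗ → not eligible.
Floating Holidays — status seasonal ✗ (requires full-time, part-time, or temporary) → not eligible.
401(k) Company Match — status seasonal ✗ (requires temporary) → not eligible.
AD&D Coverage — service 5 months ≥ 1 month ✓; grade Band 6 ≥ Band 4 ✓; rating 3 ≥ 2 ✓ → eligible.
Parking Benefit — service 5 months ≥ 120 days ✓; site Spokane ✓; grade Band 6 ≥ Band 5 ✓; eligible for AD&D Coverage ✓ → eligible.
Employer Retirement Match — service 5 months < 180 days ✗ → not eligible.
Equipment Allowance — status seasonal ✗ (excluded) → not eligible.

AD&D Coverage, Parking Benefit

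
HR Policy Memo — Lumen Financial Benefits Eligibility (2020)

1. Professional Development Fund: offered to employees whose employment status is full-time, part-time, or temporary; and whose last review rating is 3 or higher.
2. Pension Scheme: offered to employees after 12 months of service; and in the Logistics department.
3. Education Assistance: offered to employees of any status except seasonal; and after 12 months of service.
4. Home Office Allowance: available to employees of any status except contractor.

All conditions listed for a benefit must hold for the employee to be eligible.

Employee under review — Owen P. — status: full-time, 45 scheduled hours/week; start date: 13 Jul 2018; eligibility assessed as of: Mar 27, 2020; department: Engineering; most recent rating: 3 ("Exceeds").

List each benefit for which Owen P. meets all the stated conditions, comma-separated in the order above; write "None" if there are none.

Service from 13 Jul 2018 to Mar 27, 2020: 623 days.
Professional Development Fund — status full-time ✓; rating 3 ≥ 3 ✓ → eligible.
Pension Scheme — service 623 days ≥ 12 months (≈360 days) ✓; dept Engineering ✗ → not eligible.
Education Assistance — status full-time ✓ (not excluded); service 623 days ≥ 12 months (≈360 days) ✓ → eligible.
Home Office Allowance — status full-time ✓ (not excluded) → eligible.

Professional Development Fund, Education Assistance, Home Office Allowance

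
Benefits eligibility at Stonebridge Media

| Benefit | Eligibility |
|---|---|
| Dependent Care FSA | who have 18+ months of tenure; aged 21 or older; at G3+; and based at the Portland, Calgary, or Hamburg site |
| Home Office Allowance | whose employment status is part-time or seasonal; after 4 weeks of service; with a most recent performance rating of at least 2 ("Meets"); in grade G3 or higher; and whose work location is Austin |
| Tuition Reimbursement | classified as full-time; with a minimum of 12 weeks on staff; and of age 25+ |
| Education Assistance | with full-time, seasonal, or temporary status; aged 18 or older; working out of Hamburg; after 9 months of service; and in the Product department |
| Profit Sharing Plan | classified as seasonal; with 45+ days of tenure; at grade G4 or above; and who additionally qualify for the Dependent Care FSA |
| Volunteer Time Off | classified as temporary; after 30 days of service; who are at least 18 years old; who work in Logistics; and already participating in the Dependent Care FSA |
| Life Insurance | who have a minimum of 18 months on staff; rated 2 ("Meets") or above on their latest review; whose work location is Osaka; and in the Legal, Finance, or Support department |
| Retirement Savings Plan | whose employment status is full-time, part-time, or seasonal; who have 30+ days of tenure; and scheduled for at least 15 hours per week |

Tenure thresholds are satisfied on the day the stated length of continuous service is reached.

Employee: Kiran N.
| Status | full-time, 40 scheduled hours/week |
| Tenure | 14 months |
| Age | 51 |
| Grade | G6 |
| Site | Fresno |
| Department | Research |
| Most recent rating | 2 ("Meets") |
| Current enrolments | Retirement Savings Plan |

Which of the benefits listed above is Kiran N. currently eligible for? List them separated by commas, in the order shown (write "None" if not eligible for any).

Dependent Care FSA — service 14 months < 18 months ✗ → not eligible.
Home Office Allowance — status full-time ✗ (requires part-time or seasonal) → not eligible.
Tuition Reimbursement — status full-time ✓; service 14 months ≥ 12 weeks (≈84 days) ✓; age 51 ≥ 25 ✓ → eligible.
Education Assistance — status full-time ✓; age 51 ≥ 18 ✓; site Fresno ✗ (not Hamburg) → not eligible.
Profit Sharing Plan — status full-time ✗ (requires seasonal) → not eligible.
Volunteer Time Off — status full-time ✗ (requires temporary) → not eligible.
Life Insurance — service 14 months < 18 months ✗ → not eligible.
Retirement Savings Plan — status full-time ✓; service 14 months ≥ 30 days ✓; 40 hrs/wk ≥ 15 ✓ → eligible.

Tuition Reimbursement, Retirement Savings Plan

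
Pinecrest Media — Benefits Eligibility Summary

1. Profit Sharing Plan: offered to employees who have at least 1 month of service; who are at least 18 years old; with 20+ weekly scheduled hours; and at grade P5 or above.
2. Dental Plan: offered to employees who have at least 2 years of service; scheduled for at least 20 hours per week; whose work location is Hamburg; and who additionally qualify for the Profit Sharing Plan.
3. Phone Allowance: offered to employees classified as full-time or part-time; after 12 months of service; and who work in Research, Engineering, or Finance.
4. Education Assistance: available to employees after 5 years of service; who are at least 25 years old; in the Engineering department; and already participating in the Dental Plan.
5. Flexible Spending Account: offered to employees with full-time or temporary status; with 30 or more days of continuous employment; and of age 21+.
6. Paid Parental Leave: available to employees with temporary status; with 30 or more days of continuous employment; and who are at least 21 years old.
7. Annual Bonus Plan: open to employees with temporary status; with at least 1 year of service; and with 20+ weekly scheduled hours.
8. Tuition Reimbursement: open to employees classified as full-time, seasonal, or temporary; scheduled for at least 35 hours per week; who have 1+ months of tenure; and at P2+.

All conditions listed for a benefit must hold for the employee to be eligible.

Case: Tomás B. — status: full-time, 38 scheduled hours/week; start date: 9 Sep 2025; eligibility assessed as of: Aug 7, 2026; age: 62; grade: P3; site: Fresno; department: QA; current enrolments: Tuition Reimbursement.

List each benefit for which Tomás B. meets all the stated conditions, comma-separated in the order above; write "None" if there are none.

Service from 9 Sep 2025 to Aug 7, 2026: 332 days.
Profit Sharing Plan — service 332 days ≥ 1 month (≈30 days) ✓; age 62 ≥ 18 ✓; 38 hrs/wk ≥ 20 ✓; grade P3 < P5 ✗ → not eligible.
Dental Plan — service 332 days < 2 years (≈730 days) ✗ → not eligible.
Phone Allowance — status full-time ✓; service 332 days < 12 months (≈360 days) ✗ → not eligible.
Education Assistance — service 332 days < 5 years (≈1825 days) ✗ → not eligible.
Flexible Spending Account — status full-time ✓; service 332 days ≥ 30 days ✓; age 62 ≥ 21 ✓ → eligible.
Paid Parental Leave — status full-time ✗ (requires temporary) → not eligible.
Annual Bonus Plan — status full-time ✗ (requires temporary) → not eligible.
Tuition Reimbursement — status full-time ✓; 38 hrs/wk ≥ 35 ✓; service 332 days ≥ 1 month (≈30 days) ✓; grade P3 ≥ P2 ✓ → eligible.

Flexible Spending Account, Tuition Reimbursement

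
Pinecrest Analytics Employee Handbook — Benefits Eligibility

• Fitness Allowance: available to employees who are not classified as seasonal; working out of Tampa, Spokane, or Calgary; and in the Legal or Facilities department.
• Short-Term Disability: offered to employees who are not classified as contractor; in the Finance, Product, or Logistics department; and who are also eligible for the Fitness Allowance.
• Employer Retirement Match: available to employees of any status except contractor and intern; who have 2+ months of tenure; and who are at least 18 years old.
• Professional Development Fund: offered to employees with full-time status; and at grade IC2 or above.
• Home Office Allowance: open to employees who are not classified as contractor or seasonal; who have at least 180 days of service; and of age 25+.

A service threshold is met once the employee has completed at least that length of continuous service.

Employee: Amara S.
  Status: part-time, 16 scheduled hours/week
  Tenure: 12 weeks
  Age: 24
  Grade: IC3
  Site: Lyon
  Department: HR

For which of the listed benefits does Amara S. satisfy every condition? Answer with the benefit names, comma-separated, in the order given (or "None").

Employer Retirement Match

Fitness Allowance — status part-time ✓ (not excluded); site Lyon ✗ (not Tampa, Spokane, or Calgary) → not eligible.
Short-Term Disability — status part-time ✓ (not excluded); dept HR ✗ → not eligible.
Employer Retirement Match — status part-time ✓ (not excluded); service 12 weeks ≥ 2 months (≈60 days) ✓; age 24 ≥ 18 ✓ → eligible.
Professional Development Fund — status part-time ✗ (requires full-time) → not eligible.
Home Office Allowance — status part-time ✓ (not excluded); service 12 weeks < 180 days ✗ → not eligible.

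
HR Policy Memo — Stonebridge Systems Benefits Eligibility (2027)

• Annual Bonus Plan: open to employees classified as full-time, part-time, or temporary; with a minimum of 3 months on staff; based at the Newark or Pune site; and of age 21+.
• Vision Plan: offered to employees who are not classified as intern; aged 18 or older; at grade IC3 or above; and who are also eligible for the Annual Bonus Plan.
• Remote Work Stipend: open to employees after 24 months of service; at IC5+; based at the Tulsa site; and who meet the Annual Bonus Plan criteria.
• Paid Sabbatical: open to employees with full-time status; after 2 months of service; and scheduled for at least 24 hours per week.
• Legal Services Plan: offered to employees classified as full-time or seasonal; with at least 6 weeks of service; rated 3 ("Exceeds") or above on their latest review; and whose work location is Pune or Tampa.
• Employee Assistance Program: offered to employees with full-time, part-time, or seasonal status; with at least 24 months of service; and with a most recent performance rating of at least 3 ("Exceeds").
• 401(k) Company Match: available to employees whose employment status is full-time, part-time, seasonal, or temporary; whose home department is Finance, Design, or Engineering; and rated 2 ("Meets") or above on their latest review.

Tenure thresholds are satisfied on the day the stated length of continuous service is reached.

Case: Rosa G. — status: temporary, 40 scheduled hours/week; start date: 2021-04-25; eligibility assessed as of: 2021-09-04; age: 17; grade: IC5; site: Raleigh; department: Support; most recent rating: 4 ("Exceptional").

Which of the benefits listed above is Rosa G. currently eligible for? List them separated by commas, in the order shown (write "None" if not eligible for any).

Service from 2021-04-25 to 2021-09-04: 132 days.
Annual Bonus Plan — status temporary ✓; service 132 days ≥ 3 months (≈90 days) ✓; site Raleigh ✗ (not Newark or Pune) → not eligible.
Vision Plan — status temporary ✓ (not excluded); age 17 < 18 ✗ → not eligible.
Remote Work Stipend — service 132 days < 24 months (≈720 days) ✗ → not eligible.
Paid Sabbatical — status temporary ✗ (requires full-time) → not eligible.
Legal Services Plan — status temporary ✗ (requires full-time or seasonal) → not eligible.
Employee Assistance Program — status temporary ✗ (requires full-time, part-time, or seasonal) → not eligible.
401(k) Company Match — status temporary ✓; dept Support ✗ → not eligible.

None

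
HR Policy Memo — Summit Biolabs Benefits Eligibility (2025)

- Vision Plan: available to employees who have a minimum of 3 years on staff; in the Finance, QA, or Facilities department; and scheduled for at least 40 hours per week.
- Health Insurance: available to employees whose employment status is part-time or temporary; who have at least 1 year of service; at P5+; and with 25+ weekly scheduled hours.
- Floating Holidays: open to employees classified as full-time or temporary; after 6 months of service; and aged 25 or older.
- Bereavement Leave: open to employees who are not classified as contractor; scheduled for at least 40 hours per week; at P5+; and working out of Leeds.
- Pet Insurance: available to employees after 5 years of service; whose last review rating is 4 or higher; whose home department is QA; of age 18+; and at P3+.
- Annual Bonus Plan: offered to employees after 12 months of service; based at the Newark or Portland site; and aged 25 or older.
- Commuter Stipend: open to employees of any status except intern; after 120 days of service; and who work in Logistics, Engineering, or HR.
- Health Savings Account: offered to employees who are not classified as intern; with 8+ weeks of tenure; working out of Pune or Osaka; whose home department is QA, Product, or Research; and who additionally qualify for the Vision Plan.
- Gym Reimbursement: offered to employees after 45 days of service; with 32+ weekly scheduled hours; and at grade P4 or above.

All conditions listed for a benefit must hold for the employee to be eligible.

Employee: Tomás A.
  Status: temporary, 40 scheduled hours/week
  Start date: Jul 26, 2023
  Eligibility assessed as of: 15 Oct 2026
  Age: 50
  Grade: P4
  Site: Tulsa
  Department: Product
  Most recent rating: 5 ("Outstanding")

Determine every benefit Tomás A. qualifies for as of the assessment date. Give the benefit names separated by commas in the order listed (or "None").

Service from Jul 26, 2023 to 15 Oct 2026: 1177 days.
Vision Plan — service 1177 days ≥ 3 years (≈1095 days) ✓; dept Product ✗ → not eligible.
Health Insurance — status temporary ✓; service 1177 days ≥ 1 year (≈365 days) ✓; grade P4 < P5 ✗ → not eligible.
Floating Holidays — status temporary ✓; service 1177 days ≥ 6 months (≈180 days) ✓; age 50 ≥ 25 ✓ → eligible.
Bereavement Leave — status temporary ✓ (not excluded); 40 hrs/wk ≥ 40 ✓; grade P4 < P5 ✗ → not eligible.
Pet Insurance — service 1177 days < 5 years (≈1825 days) ✗ → not eligible.
Annual Bonus Plan — service 1177 days ≥ 12 months (≈360 days) ✓; site Tulsa ✗ (not Newark or Portland) → not eligible.
Commuter Stipend — status temporary ✓ (not excluded); service 1177 days ≥ 120 days ✓; dept Product ✗ → not eligible.
Health Savings Account — status temporary ✓ (not excluded); service 1177 days ≥ 8 weeks (≈56 days) ✓; site Tulsa ✗ (not Pune or Osaka) → not eligible.
Gym Reimbursement — service 1177 days ≥ 45 days ✓; 40 hrs/wk ≥ 32 ✓; grade P4 ≥ P4 ✓ → eligible.

Floating Holidays, Gym Reimbursement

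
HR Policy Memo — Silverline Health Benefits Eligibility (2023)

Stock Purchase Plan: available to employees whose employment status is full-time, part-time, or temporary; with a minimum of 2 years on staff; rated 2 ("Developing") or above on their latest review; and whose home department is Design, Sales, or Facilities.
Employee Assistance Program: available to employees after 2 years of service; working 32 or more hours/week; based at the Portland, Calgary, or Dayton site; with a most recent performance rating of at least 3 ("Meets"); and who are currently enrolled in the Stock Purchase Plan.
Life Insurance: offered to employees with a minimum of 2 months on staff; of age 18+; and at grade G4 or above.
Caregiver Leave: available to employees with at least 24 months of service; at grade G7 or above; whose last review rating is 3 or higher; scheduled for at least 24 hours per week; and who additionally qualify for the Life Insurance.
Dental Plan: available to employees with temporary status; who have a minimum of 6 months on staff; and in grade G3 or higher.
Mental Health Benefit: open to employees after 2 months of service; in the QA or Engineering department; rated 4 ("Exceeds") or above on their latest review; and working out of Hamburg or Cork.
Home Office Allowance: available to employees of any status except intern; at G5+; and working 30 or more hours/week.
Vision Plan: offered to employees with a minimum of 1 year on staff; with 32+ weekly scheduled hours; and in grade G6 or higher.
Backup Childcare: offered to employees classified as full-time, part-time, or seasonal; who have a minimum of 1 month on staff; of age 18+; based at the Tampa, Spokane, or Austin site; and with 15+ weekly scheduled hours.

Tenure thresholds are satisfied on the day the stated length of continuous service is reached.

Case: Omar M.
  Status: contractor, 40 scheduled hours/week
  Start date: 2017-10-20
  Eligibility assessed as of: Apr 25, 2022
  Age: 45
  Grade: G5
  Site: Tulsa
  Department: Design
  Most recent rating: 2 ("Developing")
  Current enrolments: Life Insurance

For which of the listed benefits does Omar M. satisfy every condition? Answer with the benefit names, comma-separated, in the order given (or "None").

Life Insurance, Home Office Allowance

Service from 2017-10-20 to Apr 25, 2022: 1648 days.
Stock Purchase Plan — status contractor ✗ (requires full-time, part-time, or temporary) → not eligible.
Employee Assistance Program — service 1648 days ≥ 2 years (≈730 days) ✓; 40 hrs/wk ≥ 32 ✓; site Tulsa ✗ (not Portland, Calgary, or Dayton) → not eligible.
Life Insurance — service 1648 days ≥ 2 months (≈60 days) ✓; age 45 ≥ 18 ✓; grade G5 ≥ G4 ✓ → eligible.
Caregiver Leave — service 1648 days ≥ 24 months (≈720 days) ✓; grade G5 < G7 ✗ → not eligible.
Dental Plan — status contractor ✗ (requires temporary) → not eligible.
Mental Health Benefit — service 1648 days ≥ 2 months (≈60 days) ✓; dept Design ✗ → not eligible.
Home Office Allowance — status contractor ✓ (not excluded); grade G5 ≥ G5 ✓; 40 hrs/wk ≥ 30 ✓ → eligible.
Vision Plan — service 1648 days ≥ 1 year (≈365 days) ✓; 40 hrs/wk ≥ 32 ✓; grade G5 < G6 ✗ → not eligible.
Backup Childcare — status contractor ✗ (requires full-time, part-time, or seasonal) → not eligible.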